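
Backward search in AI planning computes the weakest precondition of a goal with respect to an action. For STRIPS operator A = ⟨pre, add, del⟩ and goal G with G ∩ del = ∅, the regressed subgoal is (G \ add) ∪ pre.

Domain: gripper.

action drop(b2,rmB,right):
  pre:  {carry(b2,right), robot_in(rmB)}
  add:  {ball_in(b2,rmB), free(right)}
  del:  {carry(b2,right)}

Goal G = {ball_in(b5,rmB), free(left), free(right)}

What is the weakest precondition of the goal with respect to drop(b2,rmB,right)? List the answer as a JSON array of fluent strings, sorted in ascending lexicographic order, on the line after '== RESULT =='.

Compute (G \ add) ∪ pre:
  G ∩ del = {}  (empty — regression defined)
  G \ add = {ball_in(b5,rmB), free(left), free(right)} \ {ball_in(b2,rmB), free(right)} = {ball_in(b5,rmB), free(left)}
  ∪ pre   = {ball_in(b5,rmB), free(left)} ∪ {carry(b2,right), robot_in(rmB)}
          = {ball_in(b5,rmB), carry(b2,right), free(left), robot_in(rmB)}

== RESULT ==
["ball_in(b5,rmB)", "carry(b2,right)", "free(left)", "robot_in(rmB)"]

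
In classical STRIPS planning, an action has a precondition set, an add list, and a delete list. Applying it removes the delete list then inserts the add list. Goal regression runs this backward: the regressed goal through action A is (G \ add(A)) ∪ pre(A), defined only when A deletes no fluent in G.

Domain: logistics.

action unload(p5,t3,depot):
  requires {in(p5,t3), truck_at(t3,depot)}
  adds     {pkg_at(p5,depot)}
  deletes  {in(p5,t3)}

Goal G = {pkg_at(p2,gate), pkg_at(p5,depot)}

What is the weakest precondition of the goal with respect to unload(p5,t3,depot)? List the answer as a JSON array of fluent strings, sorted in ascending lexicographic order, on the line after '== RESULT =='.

Regress:
  G ∩ del = {}  (empty — regression defined)
  G \ add = {pkg_at(p2,gate), pkg_at(p5,depot)} \ {pkg_at(p5,depot)} = {pkg_at(p2,gate)}
  ∪ pre   = {pkg_at(p2,gate)} ∪ {in(p5,t3), truck_at(t3,depot)}
          = {in(p5,t3), pkg_at(p2,gate), truck_at(t3,depot)}

== RESULT ==
["in(p5,t3)", "pkg_at(p2,gate)", "truck_at(t3,depot)"]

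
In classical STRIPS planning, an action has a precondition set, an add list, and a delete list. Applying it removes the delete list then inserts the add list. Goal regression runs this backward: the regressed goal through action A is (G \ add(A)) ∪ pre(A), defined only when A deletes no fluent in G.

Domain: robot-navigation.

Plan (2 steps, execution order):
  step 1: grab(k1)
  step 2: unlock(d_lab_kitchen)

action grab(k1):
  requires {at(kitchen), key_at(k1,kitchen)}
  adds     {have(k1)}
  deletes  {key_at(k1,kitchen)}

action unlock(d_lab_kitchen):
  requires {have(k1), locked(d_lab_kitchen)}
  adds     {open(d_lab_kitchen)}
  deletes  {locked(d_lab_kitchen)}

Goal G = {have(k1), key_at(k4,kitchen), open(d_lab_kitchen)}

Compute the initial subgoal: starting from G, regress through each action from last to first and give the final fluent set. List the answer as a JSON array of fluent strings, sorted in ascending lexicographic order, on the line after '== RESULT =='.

Work backward from the goal:
  through step 2 (unlock(d_lab_kitchen)): drop {open(d_lab_kitchen)}, keep {have(k1), key_at(k4,kitchen)}, require {have(k1), locked(d_lab_kitchen)}
    → {have(k1), key_at(k4,kitchen), locked(d_lab_kitchen)}
  through step 1 (grab(k1)): drop {have(k1)}, keep {key_at(k4,kitchen), locked(d_lab_kitchen)}, require {at(kitchen), key_at(k1,kitchen)}
    → {at(kitchen), key_at(k1,kitchen), key_at(k4,kitchen), locked(d_lab_kitchen)}

== RESULT ==
["at(kitchen)", "key_at(k1,kitchen)", "key_at(k4,kitchen)", "locked(d_lab_kitchen)"]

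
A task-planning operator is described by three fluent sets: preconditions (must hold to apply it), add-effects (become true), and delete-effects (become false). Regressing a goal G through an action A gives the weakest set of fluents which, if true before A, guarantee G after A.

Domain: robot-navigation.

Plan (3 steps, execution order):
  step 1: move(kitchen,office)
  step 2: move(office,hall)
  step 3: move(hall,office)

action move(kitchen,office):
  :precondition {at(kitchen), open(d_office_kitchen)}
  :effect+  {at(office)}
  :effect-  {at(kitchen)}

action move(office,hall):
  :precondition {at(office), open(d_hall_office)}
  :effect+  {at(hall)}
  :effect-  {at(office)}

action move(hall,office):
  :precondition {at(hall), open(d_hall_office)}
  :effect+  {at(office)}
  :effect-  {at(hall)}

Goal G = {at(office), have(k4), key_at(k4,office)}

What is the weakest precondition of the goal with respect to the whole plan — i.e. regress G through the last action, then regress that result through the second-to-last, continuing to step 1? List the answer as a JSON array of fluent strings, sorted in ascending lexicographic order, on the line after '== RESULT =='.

Work backward from the goal:
  through step 3 (move(hall,office)): drop {at(office)}, keep {have(k4), key_at(k4,office)}, require {at(hall), open(d_hall_office)}
    → {at(hall), have(k4), key_at(k4,office), open(d_hall_office)}
  through step 2 (move(office,hall)): drop {at(hall)}, keep {have(k4), key_at(k4,office), open(d_hall_office)}, require {at(office), open(d_hall_office)}
    → {at(office), have(k4), key_at(k4,office), open(d_hall_office)}
  through step 1 (move(kitchen,office)): drop {at(office)}, keep {have(k4), key_at(k4,office), open(d_hall_office)}, require {at(kitchen), open(d_office_kitchen)}
    → {at(kitchen), have(k4), key_at(k4,office), open(d_hall_office), open(d_office_kitchen)}

== RESULT ==
["at(kitchen)", "have(k4)", "key_at(k4,office)", "open(d_hall_office)", "open(d_office_kitchen)"]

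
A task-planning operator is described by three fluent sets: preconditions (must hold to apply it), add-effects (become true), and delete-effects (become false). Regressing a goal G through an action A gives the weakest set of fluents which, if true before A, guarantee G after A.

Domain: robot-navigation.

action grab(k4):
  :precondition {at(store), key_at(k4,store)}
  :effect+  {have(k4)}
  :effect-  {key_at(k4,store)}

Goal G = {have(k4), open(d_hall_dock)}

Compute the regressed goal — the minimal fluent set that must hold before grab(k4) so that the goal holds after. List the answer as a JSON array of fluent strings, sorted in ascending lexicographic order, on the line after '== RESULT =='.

Regress:
  G ∩ del = {}  (empty — regression defined)
  G \ add = {have(k4), open(d_hall_dock)} \ {have(k4)} = {open(d_hall_dock)}
  ∪ pre   = {open(d_hall_dock)} ∪ {at(store), key_at(k4,store)}
          = {at(store), key_at(k4,store), open(d_hall_dock)}

== RESULT ==
["at(store)", "key_at(k4,store)", "open(d_hall_dock)"]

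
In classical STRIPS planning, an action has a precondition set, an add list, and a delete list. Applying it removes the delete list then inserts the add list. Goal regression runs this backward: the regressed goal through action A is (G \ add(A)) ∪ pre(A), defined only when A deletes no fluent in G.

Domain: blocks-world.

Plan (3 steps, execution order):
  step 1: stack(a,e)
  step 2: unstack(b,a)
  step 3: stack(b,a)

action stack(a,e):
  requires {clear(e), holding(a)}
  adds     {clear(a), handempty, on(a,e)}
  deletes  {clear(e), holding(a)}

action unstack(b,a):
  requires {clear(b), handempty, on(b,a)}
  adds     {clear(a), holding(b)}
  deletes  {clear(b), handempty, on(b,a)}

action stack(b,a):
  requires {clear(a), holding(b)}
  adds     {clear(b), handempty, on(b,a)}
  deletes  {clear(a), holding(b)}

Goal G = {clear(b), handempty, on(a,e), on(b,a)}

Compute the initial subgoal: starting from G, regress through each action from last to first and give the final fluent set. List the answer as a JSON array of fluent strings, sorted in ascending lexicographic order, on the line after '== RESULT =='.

Regress step by step:
  through step 3 (stack(b,a)): drop {clear(b), handempty, on(b,a)}, keep {on(a,e)}, require {clear(a), holding(b)}
    → {clear(a), holding(b), on(a,e)}
  through step 2 (unstack(b,a)): drop {clear(a), holding(b)}, keep {on(a,e)}, require {clear(b), handempty, on(b,a)}
    → {clear(b), handempty, on(a,e), on(b,a)}
  through step 1 (stack(a,e)): drop {handempty, on(a,e)}, keep {clear(b), on(b,a)}, require {clear(e), holding(a)}
    → {clear(b), clear(e), holding(a), on(b,a)}

== RESULT ==
["clear(b)", "clear(e)", "holding(a)", "on(b,a)"]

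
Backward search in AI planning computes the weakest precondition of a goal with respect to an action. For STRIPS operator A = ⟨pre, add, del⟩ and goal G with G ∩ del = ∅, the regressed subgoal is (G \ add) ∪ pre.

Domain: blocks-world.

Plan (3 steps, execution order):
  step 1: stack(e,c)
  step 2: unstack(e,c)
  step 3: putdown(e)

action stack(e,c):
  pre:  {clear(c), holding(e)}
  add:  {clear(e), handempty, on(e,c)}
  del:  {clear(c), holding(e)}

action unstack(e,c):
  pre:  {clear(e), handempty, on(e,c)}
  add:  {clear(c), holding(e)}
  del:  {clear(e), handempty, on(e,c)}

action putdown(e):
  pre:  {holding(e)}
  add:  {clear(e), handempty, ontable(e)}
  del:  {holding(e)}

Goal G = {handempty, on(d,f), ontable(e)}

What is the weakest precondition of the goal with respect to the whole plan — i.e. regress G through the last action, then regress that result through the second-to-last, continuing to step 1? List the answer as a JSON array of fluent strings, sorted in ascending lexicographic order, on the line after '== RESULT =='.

Work backward from the goal:
  through step 3 (putdown(e)): drop {handempty, ontable(e)}, keep {on(d,f)}, require {holding(e)}
    → {holding(e), on(d,f)}
  through step 2 (unstack(e,c)): drop {holding(e)}, keep {on(d,f)}, require {clear(e), handempty, on(e,c)}
    → {clear(e), handempty, on(d,f), on(e,c)}
  through step 1 (stack(e,c)): drop {clear(e), handempty, on(e,c)}, keep {on(d,f)}, require {clear(c), holding(e)}
    → {clear(c), holding(e), on(d,f)}

== RESULT ==
["clear(c)", "holding(e)", "on(d,f)"]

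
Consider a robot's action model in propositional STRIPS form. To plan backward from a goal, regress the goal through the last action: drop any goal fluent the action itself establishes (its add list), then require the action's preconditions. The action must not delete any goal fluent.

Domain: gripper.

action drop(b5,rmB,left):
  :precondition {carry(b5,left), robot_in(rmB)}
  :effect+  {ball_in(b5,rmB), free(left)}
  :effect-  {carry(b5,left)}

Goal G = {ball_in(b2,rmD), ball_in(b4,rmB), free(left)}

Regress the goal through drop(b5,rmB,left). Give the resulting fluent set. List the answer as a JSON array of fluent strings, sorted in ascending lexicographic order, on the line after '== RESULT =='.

Compute (G \ add) ∪ pre:
  G ∩ del = {}  (empty — regression defined)
  G \ add = {ball_in(b2,rmD), ball_in(b4,rmB), free(left)} \ {ball_in(b5,rmB), free(left)} = {ball_in(b2,rmD), ball_in(b4,rmB)}
  ∪ pre   = {ball_in(b2,rmD), ball_in(b4,rmB)} ∪ {carry(b5,left), robot_in(rmB)}
          = {ball_in(b2,rmD), ball_in(b4,rmB), carry(b5,left), robot_in(rmB)}

== RESULT ==
["ball_in(b2,rmD)", "ball_in(b4,rmB)", "carry(b5,left)", "robot_in(rmB)"]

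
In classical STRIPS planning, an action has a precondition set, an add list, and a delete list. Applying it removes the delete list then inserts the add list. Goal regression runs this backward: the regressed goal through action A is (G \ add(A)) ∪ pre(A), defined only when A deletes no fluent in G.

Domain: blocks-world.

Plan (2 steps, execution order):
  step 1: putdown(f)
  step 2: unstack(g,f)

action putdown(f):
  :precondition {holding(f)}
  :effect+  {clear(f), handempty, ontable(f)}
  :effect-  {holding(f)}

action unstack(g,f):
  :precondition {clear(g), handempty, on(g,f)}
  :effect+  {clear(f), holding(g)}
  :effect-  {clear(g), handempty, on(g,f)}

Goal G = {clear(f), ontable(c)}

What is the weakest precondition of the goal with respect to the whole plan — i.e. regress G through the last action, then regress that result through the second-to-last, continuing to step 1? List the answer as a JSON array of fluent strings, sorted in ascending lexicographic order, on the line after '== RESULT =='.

Work backward from the goal:
  through step 2 (unstack(g,f)): drop {clear(f)}, keep {ontable(c)}, require {clear(g), handempty, on(g,f)}
    → {clear(g), handempty, on(g,f), ontable(c)}
  through step 1 (putdown(f)): drop {handempty}, keep {clear(g), on(g,f), ontable(c)}, require {holding(f)}
    → {clear(g), holding(f), on(g,f), ontable(c)}

== RESULT ==
["clear(g)", "holding(f)", "on(g,f)", "ontable(c)"]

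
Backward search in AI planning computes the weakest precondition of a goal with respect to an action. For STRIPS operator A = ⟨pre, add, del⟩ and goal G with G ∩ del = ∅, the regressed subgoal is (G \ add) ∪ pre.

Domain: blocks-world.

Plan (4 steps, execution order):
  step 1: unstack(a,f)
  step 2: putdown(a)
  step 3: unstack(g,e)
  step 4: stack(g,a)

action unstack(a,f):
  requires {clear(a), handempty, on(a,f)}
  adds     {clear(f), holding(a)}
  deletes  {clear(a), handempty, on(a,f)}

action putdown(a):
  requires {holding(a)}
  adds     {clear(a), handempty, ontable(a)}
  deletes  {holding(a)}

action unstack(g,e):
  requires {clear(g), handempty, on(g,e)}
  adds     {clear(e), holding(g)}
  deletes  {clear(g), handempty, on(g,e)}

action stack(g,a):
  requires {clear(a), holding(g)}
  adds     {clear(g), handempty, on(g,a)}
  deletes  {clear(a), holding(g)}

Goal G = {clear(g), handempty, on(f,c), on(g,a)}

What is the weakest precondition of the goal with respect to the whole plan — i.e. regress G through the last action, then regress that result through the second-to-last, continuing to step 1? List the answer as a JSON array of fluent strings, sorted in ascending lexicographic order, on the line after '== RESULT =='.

Work backward from the goal:
  through step 4 (stack(g,a)): drop {clear(g), handempty, on(g,a)}, keep {on(f,c)}, require {clear(a), holding(g)}
    → {clear(a), holding(g), on(f,c)}
  through step 3 (unstack(g,e)): drop {holding(g)}, keep {clear(a), on(f,c)}, require {clear(g), handempty, on(g,e)}
    → {clear(a), clear(g), handempty, on(f,c), on(g,e)}
  through step 2 (putdown(a)): drop {clear(a), handempty}, keep {clear(g), on(f,c), on(g,e)}, require {holding(a)}
    → {clear(g), holding(a), on(f,c), on(g,e)}
  through step 1 (unstack(a,f)): drop {holding(a)}, keep {clear(g), on(f,c), on(g,e)}, require {clear(a), handempty, on(a,f)}
    → {clear(a), clear(g), handempty, on(a,f), on(f,c), on(g,e)}

== RESULT ==
["clear(a)", "clear(g)", "handempty", "on(a,f)", "on(f,c)", "on(g,e)"]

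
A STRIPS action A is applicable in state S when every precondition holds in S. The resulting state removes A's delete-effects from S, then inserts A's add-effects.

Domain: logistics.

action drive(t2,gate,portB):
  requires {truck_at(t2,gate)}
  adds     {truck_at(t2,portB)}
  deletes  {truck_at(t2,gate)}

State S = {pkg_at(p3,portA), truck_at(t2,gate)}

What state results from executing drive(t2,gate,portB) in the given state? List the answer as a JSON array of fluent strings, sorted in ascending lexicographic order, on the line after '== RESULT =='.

Progress:
  pre ⊆ S: {truck_at(t2,gate)} ⊆ S  — applicable
  S \ del = {pkg_at(p3,portA)}
  ∪ add   = {pkg_at(p3,portA), truck_at(t2,portB)}

== RESULT ==
["pkg_at(p3,portA)", "truck_at(t2,portB)"]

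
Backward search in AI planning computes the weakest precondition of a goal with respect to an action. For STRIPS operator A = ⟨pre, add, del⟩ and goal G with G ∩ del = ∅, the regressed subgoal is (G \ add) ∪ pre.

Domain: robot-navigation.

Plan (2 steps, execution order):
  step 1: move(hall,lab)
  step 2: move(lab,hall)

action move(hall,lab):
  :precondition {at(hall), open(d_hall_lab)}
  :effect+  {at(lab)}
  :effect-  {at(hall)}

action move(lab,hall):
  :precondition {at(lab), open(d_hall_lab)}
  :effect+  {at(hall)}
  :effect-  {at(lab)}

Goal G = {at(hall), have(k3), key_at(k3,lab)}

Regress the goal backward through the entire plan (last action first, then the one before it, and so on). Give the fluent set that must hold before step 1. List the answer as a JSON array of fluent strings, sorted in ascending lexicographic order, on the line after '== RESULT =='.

Regress step by step:
  through step 2 (move(lab,hall)): drop {at(hall)}, keep {have(k3), key_at(k3,lab)}, require {at(lab), open(d_hall_lab)}
    → {at(lab), have(k3), key_at(k3,lab), open(d_hall_lab)}
  through step 1 (move(hall,lab)): drop {at(lab)}, keep {have(k3), key_at(k3,lab), open(d_hall_lab)}, require {at(hall), open(d_hall_lab)}
    → {at(hall), have(k3), key_at(k3,lab), open(d_hall_lab)}

== RESULT ==
["at(hall)", "have(k3)", "key_at(k3,lab)", "open(d_hall_lab)"]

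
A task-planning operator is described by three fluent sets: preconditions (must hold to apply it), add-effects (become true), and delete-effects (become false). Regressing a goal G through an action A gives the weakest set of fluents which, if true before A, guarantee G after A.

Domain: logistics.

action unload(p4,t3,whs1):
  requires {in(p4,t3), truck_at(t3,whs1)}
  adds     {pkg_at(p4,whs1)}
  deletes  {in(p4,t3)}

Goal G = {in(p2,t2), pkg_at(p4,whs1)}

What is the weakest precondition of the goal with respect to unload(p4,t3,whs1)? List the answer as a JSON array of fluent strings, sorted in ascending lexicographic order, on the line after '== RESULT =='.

Compute (G \ add) ∪ pre:
  G ∩ del = {}  (empty — regression defined)
  G \ add = {in(p2,t2), pkg_at(p4,whs1)} \ {pkg_at(p4,whs1)} = {in(p2,t2)}
  ∪ pre   = {in(p2,t2)} ∪ {in(p4,t3), truck_at(t3,whs1)}
          = {in(p2,t2), in(p4,t3), truck_at(t3,whs1)}

== RESULT ==
["in(p2,t2)", "in(p4,t3)", "truck_at(t3,whs1)"]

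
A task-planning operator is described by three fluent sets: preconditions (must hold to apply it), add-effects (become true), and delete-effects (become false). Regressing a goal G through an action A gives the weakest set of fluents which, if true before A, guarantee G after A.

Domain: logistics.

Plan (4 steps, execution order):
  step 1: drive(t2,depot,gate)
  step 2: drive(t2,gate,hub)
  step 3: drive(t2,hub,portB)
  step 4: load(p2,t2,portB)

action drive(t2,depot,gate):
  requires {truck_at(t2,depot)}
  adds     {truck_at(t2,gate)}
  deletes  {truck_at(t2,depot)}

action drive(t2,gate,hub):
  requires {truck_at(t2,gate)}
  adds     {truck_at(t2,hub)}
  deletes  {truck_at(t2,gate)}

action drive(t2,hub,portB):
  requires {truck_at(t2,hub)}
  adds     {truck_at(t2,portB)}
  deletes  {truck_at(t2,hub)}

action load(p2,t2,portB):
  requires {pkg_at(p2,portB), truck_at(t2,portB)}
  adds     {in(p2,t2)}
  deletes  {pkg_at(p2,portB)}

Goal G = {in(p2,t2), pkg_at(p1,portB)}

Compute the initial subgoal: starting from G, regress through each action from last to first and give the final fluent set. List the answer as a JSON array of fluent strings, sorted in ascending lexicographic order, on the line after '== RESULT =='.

Regress step by step:
  through step 4 (load(p2,t2,portB)): drop {in(p2,t2)}, keep {pkg_at(p1,portB)}, require {pkg_at(p2,portB), truck_at(t2,portB)}
    → {pkg_at(p1,portB), pkg_at(p2,portB), truck_at(t2,portB)}
  through step 3 (drive(t2,hub,portB)): drop {truck_at(t2,portB)}, keep {pkg_at(p1,portB), pkg_at(p2,portB)}, require {truck_at(t2,hub)}
    → {pkg_at(p1,portB), pkg_at(p2,portB), truck_at(t2,hub)}
  through step 2 (drive(t2,gate,hub)): drop {truck_at(t2,hub)}, keep {pkg_at(p1,portB), pkg_at(p2,portB)}, require {truck_at(t2,gate)}
    → {pkg_at(p1,portB), pkg_at(p2,portB), truck_at(t2,gate)}
  through step 1 (drive(t2,depot,gate)): drop {truck_at(t2,gate)}, keep {pkg_at(p1,portB), pkg_at(p2,portB)}, require {truck_at(t2,depot)}
    → {pkg_at(p1,portB), pkg_at(p2,portB), truck_at(t2,depot)}

== RESULT ==
["pkg_at(p1,portB)", "pkg_at(p2,portB)", "truck_at(t2,depot)"]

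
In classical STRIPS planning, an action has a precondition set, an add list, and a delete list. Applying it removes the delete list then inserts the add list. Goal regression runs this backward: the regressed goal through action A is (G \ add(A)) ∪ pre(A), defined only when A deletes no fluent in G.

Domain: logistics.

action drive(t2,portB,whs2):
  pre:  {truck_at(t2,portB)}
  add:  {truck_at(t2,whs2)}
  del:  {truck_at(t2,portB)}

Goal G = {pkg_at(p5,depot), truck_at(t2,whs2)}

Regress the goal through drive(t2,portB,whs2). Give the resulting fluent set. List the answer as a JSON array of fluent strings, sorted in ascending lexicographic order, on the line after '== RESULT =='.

Regress:
  G ∩ del = {}  (empty — regression defined)
  G \ add = {pkg_at(p5,depot), truck_at(t2,whs2)} \ {truck_at(t2,whs2)} = {pkg_at(p5,depot)}
  ∪ pre   = {pkg_at(p5,depot)} ∪ {truck_at(t2,portB)}
          = {pkg_at(p5,depot), truck_at(t2,portB)}

== RESULT ==
["pkg_at(p5,depot)", "truck_at(t2,portB)"]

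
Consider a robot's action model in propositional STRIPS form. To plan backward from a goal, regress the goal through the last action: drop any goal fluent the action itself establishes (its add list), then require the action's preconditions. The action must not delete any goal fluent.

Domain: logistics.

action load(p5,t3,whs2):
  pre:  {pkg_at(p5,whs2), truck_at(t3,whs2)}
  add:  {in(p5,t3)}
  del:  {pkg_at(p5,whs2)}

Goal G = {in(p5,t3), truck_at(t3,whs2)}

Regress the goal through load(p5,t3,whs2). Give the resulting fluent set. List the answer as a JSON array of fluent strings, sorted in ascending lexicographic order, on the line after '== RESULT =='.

Compute (G \ add) ∪ pre:
  G ∩ del = {}  (empty — regression defined)
  G \ add = {in(p5,t3), truck_at(t3,whs2)} \ {in(p5,t3)} = {truck_at(t3,whs2)}
  ∪ pre   = {truck_at(t3,whs2)} ∪ {pkg_at(p5,whs2), truck_at(t3,whs2)}
          = {pkg_at(p5,whs2), truck_at(t3,whs2)}

== RESULT ==
["pkg_at(p5,whs2)", "truck_at(t3,whs2)"]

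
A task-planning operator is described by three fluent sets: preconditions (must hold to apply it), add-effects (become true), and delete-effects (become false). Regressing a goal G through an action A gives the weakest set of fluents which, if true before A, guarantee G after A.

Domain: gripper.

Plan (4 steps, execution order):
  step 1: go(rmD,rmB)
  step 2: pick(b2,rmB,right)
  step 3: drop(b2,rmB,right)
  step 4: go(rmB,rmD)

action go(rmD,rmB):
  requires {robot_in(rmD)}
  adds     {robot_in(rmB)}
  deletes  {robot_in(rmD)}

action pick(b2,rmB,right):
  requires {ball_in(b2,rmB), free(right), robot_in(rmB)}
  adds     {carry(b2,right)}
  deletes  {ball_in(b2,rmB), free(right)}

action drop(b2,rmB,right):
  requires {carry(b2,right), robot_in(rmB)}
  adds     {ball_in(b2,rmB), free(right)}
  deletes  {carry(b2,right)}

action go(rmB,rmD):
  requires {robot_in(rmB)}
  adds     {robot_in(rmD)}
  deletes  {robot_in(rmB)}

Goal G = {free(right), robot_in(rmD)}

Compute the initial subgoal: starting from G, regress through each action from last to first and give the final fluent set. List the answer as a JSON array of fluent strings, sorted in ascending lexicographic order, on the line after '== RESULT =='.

Regress step by step:
  through step 4 (go(rmB,rmD)): drop {robot_in(rmD)}, keep {free(right)}, require {robot_in(rmB)}
    → {free(right), robot_in(rmB)}
  through step 3 (drop(b2,rmB,right)): drop {free(right)}, keep {robot_in(rmB)}, require {carry(b2,right), robot_in(rmB)}
    → {carry(b2,right), robot_in(rmB)}
  through step 2 (pick(b2,rmB,right)): drop {carry(b2,right)}, keep {robot_in(rmB)}, require {ball_in(b2,rmB), free(right), robot_in(rmB)}
    → {ball_in(b2,rmB), free(right), robot_in(rmB)}
  through step 1 (go(rmD,rmB)): drop {robot_in(rmB)}, keep {ball_in(b2,rmB), free(right)}, require {robot_in(rmD)}
    → {ball_in(b2,rmB), free(right), robot_in(rmD)}

== RESULT ==
["ball_in(b2,rmB)", "free(right)", "robot_in(rmD)"]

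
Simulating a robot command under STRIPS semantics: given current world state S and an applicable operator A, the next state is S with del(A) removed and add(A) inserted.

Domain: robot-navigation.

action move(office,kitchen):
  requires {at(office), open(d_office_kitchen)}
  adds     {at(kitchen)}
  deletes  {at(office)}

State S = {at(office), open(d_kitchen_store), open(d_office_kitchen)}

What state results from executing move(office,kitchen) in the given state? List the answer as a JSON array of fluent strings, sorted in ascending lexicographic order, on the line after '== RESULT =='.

Compute (S \ del) ∪ add:
  pre ⊆ S: {at(office), open(d_office_kitchen)} ⊆ S  — applicable
  S \ del = {open(d_kitchen_store), open(d_office_kitchen)}
  ∪ add   = {at(kitchen), open(d_kitchen_store), open(d_office_kitchen)}

== RESULT ==
["at(kitchen)", "open(d_kitchen_store)", "open(d_office_kitchen)"]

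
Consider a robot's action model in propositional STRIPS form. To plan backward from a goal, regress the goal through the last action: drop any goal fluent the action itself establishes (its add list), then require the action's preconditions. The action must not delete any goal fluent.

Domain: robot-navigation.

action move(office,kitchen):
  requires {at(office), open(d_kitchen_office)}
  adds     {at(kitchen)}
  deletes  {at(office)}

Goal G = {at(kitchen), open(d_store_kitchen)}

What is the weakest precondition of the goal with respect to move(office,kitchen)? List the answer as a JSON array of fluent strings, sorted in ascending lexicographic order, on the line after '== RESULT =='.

Compute (G \ add) ∪ pre:
  G ∩ del = {}  (empty — regression defined)
  G \ add = {at(kitchen), open(d_store_kitchen)} \ {at(kitchen)} = {open(d_store_kitchen)}
  ∪ pre   = {open(d_store_kitchen)} ∪ {at(office), open(d_kitchen_office)}
          = {at(office), open(d_kitchen_office), open(d_store_kitchen)}

== RESULT ==
["at(office)", "open(d_kitchen_office)", "open(d_store_kitchen)"]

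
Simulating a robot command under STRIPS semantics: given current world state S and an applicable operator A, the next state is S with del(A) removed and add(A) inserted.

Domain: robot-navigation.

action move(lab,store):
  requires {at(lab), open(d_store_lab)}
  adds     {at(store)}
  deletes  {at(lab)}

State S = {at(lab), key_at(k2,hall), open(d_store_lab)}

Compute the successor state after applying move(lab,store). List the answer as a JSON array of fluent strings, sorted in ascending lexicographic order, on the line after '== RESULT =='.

Progress:
  pre ⊆ S: {at(lab), open(d_store_lab)} ⊆ S  — applicable
  S \ del = {key_at(k2,hall), open(d_store_lab)}
  ∪ add   = {at(store), key_at(k2,hall), open(d_store_lab)}

== RESULT ==
["at(store)", "key_at(k2,hall)", "open(d_store_lab)"]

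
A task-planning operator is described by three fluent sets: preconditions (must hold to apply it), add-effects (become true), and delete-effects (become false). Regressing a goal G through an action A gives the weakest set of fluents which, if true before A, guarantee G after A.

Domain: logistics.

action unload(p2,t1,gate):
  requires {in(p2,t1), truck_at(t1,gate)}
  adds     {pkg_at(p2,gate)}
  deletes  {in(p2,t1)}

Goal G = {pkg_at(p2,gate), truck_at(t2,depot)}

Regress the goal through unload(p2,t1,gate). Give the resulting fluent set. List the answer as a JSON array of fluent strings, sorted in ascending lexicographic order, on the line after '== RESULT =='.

Compute (G \ add) ∪ pre:
  G ∩ del = {}  (empty — regression defined)
  G \ add = {pkg_at(p2,gate), truck_at(t2,depot)} \ {pkg_at(p2,gate)} = {truck_at(t2,depot)}
  ∪ pre   = {truck_at(t2,depot)} ∪ {in(p2,t1), truck_at(t1,gate)}
          = {in(p2,t1), truck_at(t1,gate), truck_at(t2,depot)}

== RESULT ==
["in(p2,t1)", "truck_at(t1,gate)", "truck_at(t2,depot)"]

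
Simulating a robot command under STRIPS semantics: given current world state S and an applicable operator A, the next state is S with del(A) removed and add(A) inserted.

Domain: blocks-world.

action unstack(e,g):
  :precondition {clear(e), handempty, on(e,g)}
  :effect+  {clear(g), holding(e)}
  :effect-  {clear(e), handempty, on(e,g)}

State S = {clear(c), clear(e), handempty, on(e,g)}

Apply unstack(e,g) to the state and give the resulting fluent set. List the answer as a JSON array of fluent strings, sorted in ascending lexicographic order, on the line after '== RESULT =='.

Compute (S \ del) ∪ add:
  pre ⊆ S: {clear(e), handempty, on(e,g)} ⊆ S  — applicable
  S \ del = {clear(c)}
  ∪ add   = {clear(c), clear(g), holding(e)}

== RESULT ==
["clear(c)", "clear(g)", "holding(e)"]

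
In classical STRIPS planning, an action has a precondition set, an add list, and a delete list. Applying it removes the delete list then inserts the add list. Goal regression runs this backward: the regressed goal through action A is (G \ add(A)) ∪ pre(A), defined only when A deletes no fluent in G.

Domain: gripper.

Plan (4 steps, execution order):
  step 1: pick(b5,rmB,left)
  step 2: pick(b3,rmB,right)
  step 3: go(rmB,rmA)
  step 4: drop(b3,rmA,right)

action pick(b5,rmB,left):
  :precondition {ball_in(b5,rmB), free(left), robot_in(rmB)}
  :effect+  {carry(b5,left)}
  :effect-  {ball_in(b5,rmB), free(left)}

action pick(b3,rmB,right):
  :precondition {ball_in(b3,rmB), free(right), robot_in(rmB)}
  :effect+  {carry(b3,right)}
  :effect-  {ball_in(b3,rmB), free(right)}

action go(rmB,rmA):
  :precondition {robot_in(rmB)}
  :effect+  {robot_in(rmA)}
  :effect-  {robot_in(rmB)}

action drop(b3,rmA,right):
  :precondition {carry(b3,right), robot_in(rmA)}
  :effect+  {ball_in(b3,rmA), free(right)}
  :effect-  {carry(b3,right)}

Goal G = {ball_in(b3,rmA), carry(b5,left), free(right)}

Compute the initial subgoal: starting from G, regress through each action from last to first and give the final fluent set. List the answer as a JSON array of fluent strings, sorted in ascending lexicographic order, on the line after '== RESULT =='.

Work backward from the goal:
  through step 4 (drop(b3,rmA,right)): drop {ball_in(b3,rmA), free(right)}, keep {carry(b5,left)}, require {carry(b3,right), robot_in(rmA)}
    → {carry(b3,right), carry(b5,left), robot_in(rmA)}
  through step 3 (go(rmB,rmA)): drop {robot_in(rmA)}, keep {carry(b3,right), carry(b5,left)}, require {robot_in(rmB)}
    → {carry(b3,right), carry(b5,left), robot_in(rmB)}
  through step 2 (pick(b3,rmB,right)): drop {carry(b3,right)}, keep {carry(b5,left), robot_in(rmB)}, require {ball_in(b3,rmB), free(right), robot_in(rmB)}
    → {ball_in(b3,rmB), carry(b5,left), free(right), robot_in(rmB)}
  through step 1 (pick(b5,rmB,left)): drop {carry(b5,left)}, keep {ball_in(b3,rmB), free(right), robot_in(rmB)}, require {ball_in(b5,rmB), free(left), robot_in(rmB)}
    → {ball_in(b3,rmB), ball_in(b5,rmB), free(left), free(right), robot_in(rmB)}

== RESULT ==
["ball_in(b3,rmB)", "ball_in(b5,rmB)", "free(left)", "free(right)", "robot_in(rmB)"]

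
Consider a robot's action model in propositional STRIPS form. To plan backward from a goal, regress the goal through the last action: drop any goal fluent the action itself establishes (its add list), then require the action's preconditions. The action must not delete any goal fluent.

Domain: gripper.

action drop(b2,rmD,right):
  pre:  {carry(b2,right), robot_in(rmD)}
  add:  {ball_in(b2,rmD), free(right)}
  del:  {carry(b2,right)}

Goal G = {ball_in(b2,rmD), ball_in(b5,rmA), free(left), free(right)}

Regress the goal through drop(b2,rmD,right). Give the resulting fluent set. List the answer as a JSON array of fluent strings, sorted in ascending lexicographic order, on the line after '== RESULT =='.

Compute (G \ add) ∪ pre:
  G ∩ del = {}  (empty — regression defined)
  G \ add = {ball_in(b2,rmD), ball_in(b5,rmA), free(left), free(right)} \ {ball_in(b2,rmD), free(right)} = {ball_in(b5,rmA), free(left)}
  ∪ pre   = {ball_in(b5,rmA), free(left)} ∪ {carry(b2,right), robot_in(rmD)}
          = {ball_in(b5,rmA), carry(b2,right), free(left), robot_in(rmD)}

== RESULT ==
["ball_in(b5,rmA)", "carry(b2,right)", "free(left)", "robot_in(rmD)"]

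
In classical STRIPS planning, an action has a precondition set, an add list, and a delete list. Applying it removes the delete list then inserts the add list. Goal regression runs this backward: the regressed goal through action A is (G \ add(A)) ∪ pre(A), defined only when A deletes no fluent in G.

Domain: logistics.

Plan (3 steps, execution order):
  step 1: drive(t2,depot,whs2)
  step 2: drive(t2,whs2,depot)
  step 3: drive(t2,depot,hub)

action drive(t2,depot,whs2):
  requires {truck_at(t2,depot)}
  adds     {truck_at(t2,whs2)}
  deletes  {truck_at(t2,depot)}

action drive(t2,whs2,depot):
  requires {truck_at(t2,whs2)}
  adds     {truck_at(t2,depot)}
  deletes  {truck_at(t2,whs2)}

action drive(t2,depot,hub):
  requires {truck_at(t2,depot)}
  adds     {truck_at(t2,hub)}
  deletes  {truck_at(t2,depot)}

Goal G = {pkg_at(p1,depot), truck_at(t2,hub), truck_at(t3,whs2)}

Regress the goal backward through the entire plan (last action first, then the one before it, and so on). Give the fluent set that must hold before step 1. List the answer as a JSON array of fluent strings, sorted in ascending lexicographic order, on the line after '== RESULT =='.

Regress step by step:
  through step 3 (drive(t2,depot,hub)): drop {truck_at(t2,hub)}, keep {pkg_at(p1,depot), truck_at(t3,whs2)}, require {truck_at(t2,depot)}
    → {pkg_at(p1,depot), truck_at(t2,depot), truck_at(t3,whs2)}
  through step 2 (drive(t2,whs2,depot)): drop {truck_at(t2,depot)}, keep {pkg_at(p1,depot), truck_at(t3,whs2)}, require {truck_at(t2,whs2)}
    → {pkg_at(p1,depot), truck_at(t2,whs2), truck_at(t3,whs2)}
  through step 1 (drive(t2,depot,whs2)): drop {truck_at(t2,whs2)}, keep {pkg_at(p1,depot), truck_at(t3,whs2)}, require {truck_at(t2,depot)}
    → {pkg_at(p1,depot), truck_at(t2,depot), truck_at(t3,whs2)}

== RESULT ==
["pkg_at(p1,depot)", "truck_at(t2,depot)", "truck_at(t3,whs2)"]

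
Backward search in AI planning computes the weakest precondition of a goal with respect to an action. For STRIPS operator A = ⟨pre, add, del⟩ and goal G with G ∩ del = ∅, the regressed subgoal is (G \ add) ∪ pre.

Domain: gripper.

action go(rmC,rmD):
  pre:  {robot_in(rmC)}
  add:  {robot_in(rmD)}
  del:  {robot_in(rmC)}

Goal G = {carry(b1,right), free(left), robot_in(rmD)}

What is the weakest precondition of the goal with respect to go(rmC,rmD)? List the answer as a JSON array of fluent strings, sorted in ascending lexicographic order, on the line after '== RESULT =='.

Compute (G \ add) ∪ pre:
  G ∩ del = {}  (empty — regression defined)
  G \ add = {carry(b1,right), free(left), robot_in(rmD)} \ {robot_in(rmD)} = {carry(b1,right), free(left)}
  ∪ pre   = {carry(b1,right), free(left)} ∪ {robot_in(rmC)}
          = {carry(b1,right), free(left), robot_in(rmC)}

== RESULT ==
["carry(b1,right)", "free(left)", "robot_in(rmC)"]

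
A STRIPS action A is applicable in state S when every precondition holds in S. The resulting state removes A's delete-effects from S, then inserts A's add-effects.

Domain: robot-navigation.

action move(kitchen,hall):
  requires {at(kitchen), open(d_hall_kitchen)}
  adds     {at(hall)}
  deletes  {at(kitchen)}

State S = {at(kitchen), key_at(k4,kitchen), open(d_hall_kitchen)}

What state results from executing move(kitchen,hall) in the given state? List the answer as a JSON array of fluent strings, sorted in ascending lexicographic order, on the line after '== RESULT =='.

Compute (S \ del) ∪ add:
  pre ⊆ S: {at(kitchen), open(d_hall_kitchen)} ⊆ S  — applicable
  S \ del = {key_at(k4,kitchen), open(d_hall_kitchen)}
  ∪ add   = {at(hall), key_at(k4,kitchen), open(d_hall_kitchen)}

== RESULT ==
["at(hall)", "key_at(k4,kitchen)", "open(d_hall_kitchen)"]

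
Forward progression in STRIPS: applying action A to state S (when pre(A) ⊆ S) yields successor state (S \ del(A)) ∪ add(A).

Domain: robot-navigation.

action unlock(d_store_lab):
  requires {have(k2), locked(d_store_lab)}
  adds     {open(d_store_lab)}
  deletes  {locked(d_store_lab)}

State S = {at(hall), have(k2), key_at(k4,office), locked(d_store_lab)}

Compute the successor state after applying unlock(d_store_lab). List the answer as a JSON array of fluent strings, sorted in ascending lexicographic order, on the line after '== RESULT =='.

Progress:
  pre ⊆ S: {have(k2), locked(d_store_lab)} ⊆ S  — applicable
  S \ del = {at(hall), have(k2), key_at(k4,office)}
  ∪ add   = {at(hall), have(k2), key_at(k4,office), open(d_store_lab)}

== RESULT ==
["at(hall)", "have(k2)", "key_at(k4,office)", "open(d_store_lab)"]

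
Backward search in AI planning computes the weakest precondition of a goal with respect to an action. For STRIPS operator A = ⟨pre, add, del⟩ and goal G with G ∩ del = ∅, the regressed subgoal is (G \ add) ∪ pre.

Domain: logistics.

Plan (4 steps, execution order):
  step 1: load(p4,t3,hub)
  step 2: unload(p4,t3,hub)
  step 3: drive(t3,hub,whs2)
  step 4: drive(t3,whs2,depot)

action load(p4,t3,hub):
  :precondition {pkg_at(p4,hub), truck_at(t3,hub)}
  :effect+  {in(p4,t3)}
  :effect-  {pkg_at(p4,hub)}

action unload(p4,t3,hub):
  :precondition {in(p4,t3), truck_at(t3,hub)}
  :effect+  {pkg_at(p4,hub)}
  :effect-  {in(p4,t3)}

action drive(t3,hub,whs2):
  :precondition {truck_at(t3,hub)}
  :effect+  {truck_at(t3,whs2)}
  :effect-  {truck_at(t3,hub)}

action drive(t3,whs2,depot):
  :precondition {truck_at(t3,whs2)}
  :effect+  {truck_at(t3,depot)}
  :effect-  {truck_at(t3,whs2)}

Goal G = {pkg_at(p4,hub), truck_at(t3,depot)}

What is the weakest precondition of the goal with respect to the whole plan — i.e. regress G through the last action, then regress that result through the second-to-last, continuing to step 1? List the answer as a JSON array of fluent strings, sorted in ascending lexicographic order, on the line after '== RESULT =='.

Regress step by step:
  through step 4 (drive(t3,whs2,depot)): drop {truck_at(t3,depot)}, keep {pkg_at(p4,hub)}, require {truck_at(t3,whs2)}
    → {pkg_at(p4,hub), truck_at(t3,whs2)}
  through step 3 (drive(t3,hub,whs2)): drop {truck_at(t3,whs2)}, keep {pkg_at(p4,hub)}, require {truck_at(t3,hub)}
    → {pkg_at(p4,hub), truck_at(t3,hub)}
  through step 2 (unload(p4,t3,hub)): drop {pkg_at(p4,hub)}, keep {truck_at(t3,hub)}, require {in(p4,t3), truck_at(t3,hub)}
    → {in(p4,t3), truck_at(t3,hub)}
  through step 1 (load(p4,t3,hub)): drop {in(p4,t3)}, keep {truck_at(t3,hub)}, require {pkg_at(p4,hub), truck_at(t3,hub)}
    → {pkg_at(p4,hub), truck_at(t3,hub)}

== RESULT ==
["pkg_at(p4,hub)", "truck_at(t3,hub)"]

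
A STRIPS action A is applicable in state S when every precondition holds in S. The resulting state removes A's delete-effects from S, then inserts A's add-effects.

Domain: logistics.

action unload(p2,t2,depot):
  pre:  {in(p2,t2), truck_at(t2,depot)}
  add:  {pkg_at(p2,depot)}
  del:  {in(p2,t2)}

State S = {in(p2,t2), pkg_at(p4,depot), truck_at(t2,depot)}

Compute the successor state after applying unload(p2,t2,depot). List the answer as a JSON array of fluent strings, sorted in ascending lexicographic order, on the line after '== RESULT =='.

Progress:
  pre ⊆ S: {in(p2,t2), truck_at(t2,depot)} ⊆ S  — applicable
  S \ del = {pkg_at(p4,depot), truck_at(t2,depot)}
  ∪ add   = {pkg_at(p2,depot), pkg_at(p4,depot), truck_at(t2,depot)}

== RESULT ==
["pkg_at(p2,depot)", "pkg_at(p4,depot)", "truck_at(t2,depot)"]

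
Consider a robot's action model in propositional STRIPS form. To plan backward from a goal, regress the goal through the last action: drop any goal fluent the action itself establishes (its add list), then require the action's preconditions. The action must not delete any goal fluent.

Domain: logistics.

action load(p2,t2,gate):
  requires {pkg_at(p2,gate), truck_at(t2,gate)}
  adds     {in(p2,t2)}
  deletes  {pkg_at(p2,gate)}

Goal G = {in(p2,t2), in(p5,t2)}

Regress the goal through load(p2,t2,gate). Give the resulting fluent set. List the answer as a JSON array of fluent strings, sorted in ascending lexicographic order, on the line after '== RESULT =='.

Compute (G \ add) ∪ pre:
  G ∩ del = {}  (empty — regression defined)
  G \ add = {in(p2,t2), in(p5,t2)} \ {in(p2,t2)} = {in(p5,t2)}
  ∪ pre   = {in(p5,t2)} ∪ {pkg_at(p2,gate), truck_at(t2,gate)}
          = {in(p5,t2), pkg_at(p2,gate), truck_at(t2,gate)}

== RESULT ==
["in(p5,t2)", "pkg_at(p2,gate)", "truck_at(t2,gate)"]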